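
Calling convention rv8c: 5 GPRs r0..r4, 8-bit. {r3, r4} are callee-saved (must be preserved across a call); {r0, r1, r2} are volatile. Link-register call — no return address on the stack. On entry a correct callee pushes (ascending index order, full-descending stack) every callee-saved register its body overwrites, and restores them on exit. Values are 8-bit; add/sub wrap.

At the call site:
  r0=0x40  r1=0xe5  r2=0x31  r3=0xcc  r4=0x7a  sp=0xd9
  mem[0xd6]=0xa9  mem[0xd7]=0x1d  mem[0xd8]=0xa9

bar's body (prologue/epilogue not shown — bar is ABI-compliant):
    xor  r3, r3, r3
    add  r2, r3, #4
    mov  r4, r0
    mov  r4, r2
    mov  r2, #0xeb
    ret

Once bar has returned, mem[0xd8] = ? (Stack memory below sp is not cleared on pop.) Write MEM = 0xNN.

prologue: push r3 -> mem[0xd8]=0xcc, sp=0xd8
prologue: push r4 -> mem[0xd7]=0x7a, sp=0xd7
body[0] xor  r3, r3, r3 -> r3=0x00
body[1] add  r2, r3, #4 -> r2=0x04
body[2] mov  r4, r0 -> r4=0x40
body[3] mov  r4, r2 -> r4=0x04
body[4] mov  r2, #0xeb -> r2=0xeb
epilogue: pop r4=0x7a, sp=0xd8
epilogue: pop r3=0xcc, sp=0xd9
prologue pushed ['r3', 'r4'] at ['0xd8', '0xd7']

MEM = 0xcc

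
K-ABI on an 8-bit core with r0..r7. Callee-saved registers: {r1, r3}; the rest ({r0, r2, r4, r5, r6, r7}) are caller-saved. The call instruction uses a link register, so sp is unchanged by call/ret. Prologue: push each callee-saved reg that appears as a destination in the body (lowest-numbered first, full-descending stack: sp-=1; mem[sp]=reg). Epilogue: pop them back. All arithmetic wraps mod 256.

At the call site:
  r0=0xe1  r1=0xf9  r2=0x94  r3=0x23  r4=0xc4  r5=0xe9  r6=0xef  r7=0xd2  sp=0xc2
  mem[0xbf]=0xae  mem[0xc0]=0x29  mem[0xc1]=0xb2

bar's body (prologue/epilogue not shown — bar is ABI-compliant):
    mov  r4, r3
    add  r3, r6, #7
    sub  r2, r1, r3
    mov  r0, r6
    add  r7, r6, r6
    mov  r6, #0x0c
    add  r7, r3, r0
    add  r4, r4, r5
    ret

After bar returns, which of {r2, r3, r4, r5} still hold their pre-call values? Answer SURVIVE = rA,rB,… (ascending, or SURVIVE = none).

SURVIVE = r3,r5

prologue: push r3 -> mem[0xc1]=0x23, sp=0xc1
body[0] mov  r4, r3 -> r4=0x23
body[1] add  r3, r6, #7 -> r3=0xf6
body[2] sub  r2, r1, r3 -> r2=0x03
body[3] mov  r0, r6 -> r0=0xef
body[4] add  r7, r6, r6 -> r7=0xde
body[5] mov  r6, #0x0c -> r6=0x0c
body[6] add  r7, r3, r0 -> r7=0xe5
body[7] add  r4, r4, r5 -> r4=0x0c
epilogue: pop r3=0x23, sp=0xc2
r2: caller-saved, written=True
r3: callee-saved, written=True
r4: caller-saved, written=True
r5: caller-saved, written=False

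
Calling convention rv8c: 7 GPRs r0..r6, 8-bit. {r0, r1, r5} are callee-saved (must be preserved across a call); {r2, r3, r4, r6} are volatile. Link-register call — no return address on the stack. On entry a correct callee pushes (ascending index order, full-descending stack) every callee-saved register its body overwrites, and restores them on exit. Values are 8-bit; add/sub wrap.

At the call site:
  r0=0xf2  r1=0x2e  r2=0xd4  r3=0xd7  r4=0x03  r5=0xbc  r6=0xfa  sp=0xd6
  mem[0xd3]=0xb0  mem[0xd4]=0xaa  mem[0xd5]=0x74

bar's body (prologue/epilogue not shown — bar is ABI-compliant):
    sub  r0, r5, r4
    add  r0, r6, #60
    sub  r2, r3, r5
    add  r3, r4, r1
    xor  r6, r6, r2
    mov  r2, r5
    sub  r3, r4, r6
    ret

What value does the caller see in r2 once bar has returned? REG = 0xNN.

REG = 0xbc

prologue: push r0 → mem[0xd5]=0xf2, sp=0xd5
body[0] sub  r0, r5, r4 → r0=0xb9
body[1] add  r0, r6, #60 → r0=0x36
body[2] sub  r2, r3, r5 → r2=0x1b
body[3] add  r3, r4, r1 → r3=0x31
body[4] xor  r6, r6, r2 → r6=0xe1
body[5] mov  r2, r5 → r2=0xbc
body[6] sub  r3, r4, r6 → r3=0x22
epilogue: pop r0=0xf2, sp=0xd6
r2 is caller-saved → body value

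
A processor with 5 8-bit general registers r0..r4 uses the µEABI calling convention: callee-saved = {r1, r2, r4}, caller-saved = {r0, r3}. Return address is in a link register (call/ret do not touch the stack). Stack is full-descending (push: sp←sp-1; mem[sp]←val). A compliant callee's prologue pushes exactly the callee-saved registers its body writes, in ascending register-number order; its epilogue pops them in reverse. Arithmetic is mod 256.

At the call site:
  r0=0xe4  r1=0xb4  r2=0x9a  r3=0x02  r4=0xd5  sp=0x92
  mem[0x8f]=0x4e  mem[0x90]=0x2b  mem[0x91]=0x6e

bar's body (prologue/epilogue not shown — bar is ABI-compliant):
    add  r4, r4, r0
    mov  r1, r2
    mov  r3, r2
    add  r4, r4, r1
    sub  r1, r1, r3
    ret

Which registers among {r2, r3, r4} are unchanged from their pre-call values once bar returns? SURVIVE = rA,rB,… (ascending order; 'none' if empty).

SURVIVE = r2,r4

prologue: push r1 -> mem[0x91]=0xb4, sp=0x91
prologue: push r4 -> mem[0x90]=0xd5, sp=0x90
body[0] add  r4, r4, r0 -> r4=0xb9
body[1] mov  r1, r2 -> r1=0x9a
body[2] mov  r3, r2 -> r3=0x9a
body[3] add  r4, r4, r1 -> r4=0x53
body[4] sub  r1, r1, r3 -> r1=0x00
epilogue: pop r4=0xd5, sp=0x91
epilogue: pop r1=0xb4, sp=0x92
r2: callee-saved, written=False
r3: caller-saved, written=True
r4: callee-saved, written=True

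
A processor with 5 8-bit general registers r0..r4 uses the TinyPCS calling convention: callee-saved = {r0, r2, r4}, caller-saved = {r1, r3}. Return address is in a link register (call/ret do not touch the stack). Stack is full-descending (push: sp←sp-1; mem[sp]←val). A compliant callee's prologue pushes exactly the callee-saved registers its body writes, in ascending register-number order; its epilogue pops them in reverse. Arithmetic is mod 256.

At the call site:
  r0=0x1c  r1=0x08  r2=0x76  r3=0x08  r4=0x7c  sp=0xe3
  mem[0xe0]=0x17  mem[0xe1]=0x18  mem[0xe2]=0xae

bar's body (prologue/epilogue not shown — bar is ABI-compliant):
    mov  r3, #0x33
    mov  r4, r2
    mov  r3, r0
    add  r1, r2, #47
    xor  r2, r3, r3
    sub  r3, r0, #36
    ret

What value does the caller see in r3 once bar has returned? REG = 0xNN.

prologue: push r2 → mem[0xe2]=0x76, sp=0xe2
prologue: push r4 → mem[0xe1]=0x7c, sp=0xe1
body[0] mov  r3, #0x33 → r3=0x33
body[1] mov  r4, r2 → r4=0x76
body[2] mov  r3, r0 → r3=0x1c
body[3] add  r1, r2, #47 → r1=0xa5
body[4] xor  r2, r3, r3 → r2=0x00
body[5] sub  r3, r0, #36 → r3=0xf8
epilogue: pop r4=0x7c, sp=0xe2
epilogue: pop r2=0x76, sp=0xe3
r3 is caller-saved → body value

REG = 0xf8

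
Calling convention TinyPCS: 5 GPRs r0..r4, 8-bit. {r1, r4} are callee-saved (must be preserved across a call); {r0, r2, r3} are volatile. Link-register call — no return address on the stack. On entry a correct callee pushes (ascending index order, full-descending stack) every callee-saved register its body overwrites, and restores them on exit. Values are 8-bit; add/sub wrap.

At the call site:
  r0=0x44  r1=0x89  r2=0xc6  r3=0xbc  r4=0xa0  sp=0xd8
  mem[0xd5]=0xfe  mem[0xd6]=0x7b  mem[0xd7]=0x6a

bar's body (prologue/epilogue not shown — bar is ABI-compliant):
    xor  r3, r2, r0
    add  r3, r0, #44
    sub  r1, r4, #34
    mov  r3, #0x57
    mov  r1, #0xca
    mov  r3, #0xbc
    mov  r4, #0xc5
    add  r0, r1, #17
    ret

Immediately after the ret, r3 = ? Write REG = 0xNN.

REG = 0xbc

prologue: push r1 → mem[0xd7]=0x89, sp=0xd7
prologue: push r4 → mem[0xd6]=0xa0, sp=0xd6
body[0] xor  r3, r2, r0 → r3=0x82
body[1] add  r3, r0, #44 → r3=0x70
body[2] sub  r1, r4, #34 → r1=0x7e
body[3] mov  r3, #0x57 → r3=0x57
body[4] mov  r1, #0xca → r1=0xca
body[5] mov  r3, #0xbc → r3=0xbc
body[6] mov  r4, #0xc5 → r4=0xc5
body[7] add  r0, r1, #17 → r0=0xdb
epilogue: pop r4=0xa0, sp=0xd7
epilogue: pop r1=0x89, sp=0xd8
r3 is caller-saved → body value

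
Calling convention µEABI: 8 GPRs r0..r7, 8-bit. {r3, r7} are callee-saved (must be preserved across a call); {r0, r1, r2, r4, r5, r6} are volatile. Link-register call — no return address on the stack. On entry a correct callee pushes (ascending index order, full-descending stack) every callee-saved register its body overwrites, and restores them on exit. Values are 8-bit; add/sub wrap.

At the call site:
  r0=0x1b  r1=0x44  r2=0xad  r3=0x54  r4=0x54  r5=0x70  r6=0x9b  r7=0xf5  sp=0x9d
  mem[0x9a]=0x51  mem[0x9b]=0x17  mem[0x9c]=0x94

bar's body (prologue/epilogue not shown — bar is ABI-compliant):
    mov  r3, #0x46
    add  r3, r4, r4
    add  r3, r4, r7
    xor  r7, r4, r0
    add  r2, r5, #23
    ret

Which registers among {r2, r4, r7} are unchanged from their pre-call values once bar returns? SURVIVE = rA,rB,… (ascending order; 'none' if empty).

SURVIVE = r4,r7

prologue: push r3 → mem[0x9c]=0x54, sp=0x9c
prologue: push r7 → mem[0x9b]=0xf5, sp=0x9b
body[0] mov  r3, #0x46 → r3=0x46
body[1] add  r3, r4, r4 → r3=0xa8
body[2] add  r3, r4, r7 → r3=0x49
body[3] xor  r7, r4, r0 → r7=0x4f
body[4] add  r2, r5, #23 → r2=0x87
epilogue: pop r7=0xf5, sp=0x9c
epilogue: pop r3=0x54, sp=0x9d
r2: caller-saved, written=True
r4: caller-saved, written=False
r7: callee-saved, written=True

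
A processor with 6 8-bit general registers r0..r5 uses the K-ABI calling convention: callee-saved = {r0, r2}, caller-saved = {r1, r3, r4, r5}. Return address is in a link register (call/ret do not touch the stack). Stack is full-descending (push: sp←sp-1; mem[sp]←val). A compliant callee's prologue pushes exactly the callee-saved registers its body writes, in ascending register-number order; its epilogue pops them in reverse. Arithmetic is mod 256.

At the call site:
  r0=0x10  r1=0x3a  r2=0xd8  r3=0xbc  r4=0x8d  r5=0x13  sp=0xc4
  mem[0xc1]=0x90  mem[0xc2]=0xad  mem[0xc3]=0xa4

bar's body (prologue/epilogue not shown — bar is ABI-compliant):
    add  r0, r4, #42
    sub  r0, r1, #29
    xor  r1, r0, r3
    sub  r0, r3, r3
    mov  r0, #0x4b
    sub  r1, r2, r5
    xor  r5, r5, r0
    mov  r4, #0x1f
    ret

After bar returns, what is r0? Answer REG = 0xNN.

REG = 0x10

prologue: push r0 → mem[0xc3]=0x10, sp=0xc3
body[0] add  r0, r4, #42 → r0=0xb7
body[1] sub  r0, r1, #29 → r0=0x1d
body[2] xor  r1, r0, r3 → r1=0xa1
body[3] sub  r0, r3, r3 → r0=0x00
body[4] mov  r0, #0x4b → r0=0x4b
body[5] sub  r1, r2, r5 → r1=0xc5
body[6] xor  r5, r5, r0 → r5=0x58
body[7] mov  r4, #0x1f → r4=0x1f
epilogue: pop r0=0x10, sp=0xc4
r0 is callee-saved → restored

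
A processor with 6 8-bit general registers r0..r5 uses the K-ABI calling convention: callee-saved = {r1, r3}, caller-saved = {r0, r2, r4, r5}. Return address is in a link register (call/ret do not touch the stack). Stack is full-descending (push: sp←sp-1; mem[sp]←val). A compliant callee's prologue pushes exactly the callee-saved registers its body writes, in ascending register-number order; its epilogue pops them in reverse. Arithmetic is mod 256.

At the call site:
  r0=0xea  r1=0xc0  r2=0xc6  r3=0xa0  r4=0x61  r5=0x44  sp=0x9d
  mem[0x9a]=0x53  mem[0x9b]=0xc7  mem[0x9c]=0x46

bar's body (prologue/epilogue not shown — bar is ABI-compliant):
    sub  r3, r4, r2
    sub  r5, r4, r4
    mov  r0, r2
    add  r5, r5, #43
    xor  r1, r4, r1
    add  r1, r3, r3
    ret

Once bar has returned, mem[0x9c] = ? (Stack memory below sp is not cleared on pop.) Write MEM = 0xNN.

prologue: push r1 -> mem[0x9c]=0xc0, sp=0x9c
prologue: push r3 -> mem[0x9b]=0xa0, sp=0x9b
body[0] sub  r3, r4, r2 -> r3=0x9b
body[1] sub  r5, r4, r4 -> r5=0x00
body[2] mov  r0, r2 -> r0=0xc6
body[3] add  r5, r5, #43 -> r5=0x2b
body[4] xor  r1, r4, r1 -> r1=0xa1
body[5] add  r1, r3, r3 -> r1=0x36
epilogue: pop r3=0xa0, sp=0x9c
epilogue: pop r1=0xc0, sp=0x9d
prologue pushed ['r1', 'r3'] at ['0x9c', '0x9b']

MEM = 0xc0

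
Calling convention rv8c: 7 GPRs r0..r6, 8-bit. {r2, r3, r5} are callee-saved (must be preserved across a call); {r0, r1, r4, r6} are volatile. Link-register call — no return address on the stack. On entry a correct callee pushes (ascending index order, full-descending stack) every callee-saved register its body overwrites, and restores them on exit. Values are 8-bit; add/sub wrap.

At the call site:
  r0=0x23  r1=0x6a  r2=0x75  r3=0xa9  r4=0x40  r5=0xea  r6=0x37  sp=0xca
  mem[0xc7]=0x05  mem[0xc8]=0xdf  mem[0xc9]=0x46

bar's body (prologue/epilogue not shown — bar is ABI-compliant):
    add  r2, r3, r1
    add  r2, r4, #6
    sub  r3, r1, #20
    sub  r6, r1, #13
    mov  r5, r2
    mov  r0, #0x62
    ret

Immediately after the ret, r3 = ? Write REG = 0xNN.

REG = 0xa9

prologue: push r2 -> mem[0xc9]=0x75, sp=0xc9
prologue: push r3 -> mem[0xc8]=0xa9, sp=0xc8
prologue: push r5 -> mem[0xc7]=0xea, sp=0xc7
body[0] add  r2, r3, r1 -> r2=0x13
body[1] add  r2, r4, #6 -> r2=0x46
body[2] sub  r3, r1, #20 -> r3=0x56
body[3] sub  r6, r1, #13 -> r6=0x5d
body[4] mov  r5, r2 -> r5=0x46
body[5] mov  r0, #0x62 -> r0=0x62
epilogue: pop r5=0xea, sp=0xc8
epilogue: pop r3=0xa9, sp=0xc9
epilogue: pop r2=0x75, sp=0xca
r3 is callee-saved -> restored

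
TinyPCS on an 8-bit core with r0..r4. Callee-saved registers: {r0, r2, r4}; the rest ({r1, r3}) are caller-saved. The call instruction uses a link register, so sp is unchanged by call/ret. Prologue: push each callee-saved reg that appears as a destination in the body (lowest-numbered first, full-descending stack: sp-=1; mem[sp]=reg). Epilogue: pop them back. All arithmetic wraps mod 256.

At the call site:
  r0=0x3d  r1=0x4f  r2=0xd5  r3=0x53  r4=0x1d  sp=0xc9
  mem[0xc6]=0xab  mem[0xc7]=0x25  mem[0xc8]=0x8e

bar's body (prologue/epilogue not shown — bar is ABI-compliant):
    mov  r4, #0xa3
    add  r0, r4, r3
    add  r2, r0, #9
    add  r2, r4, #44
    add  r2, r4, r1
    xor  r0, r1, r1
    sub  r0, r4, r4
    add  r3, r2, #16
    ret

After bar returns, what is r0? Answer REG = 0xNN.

REG = 0x3d

prologue: push r0 -> mem[0xc8]=0x3d, sp=0xc8
prologue: push r2 -> mem[0xc7]=0xd5, sp=0xc7
prologue: push r4 -> mem[0xc6]=0x1d, sp=0xc6
body[0] mov  r4, #0xa3 -> r4=0xa3
body[1] add  r0, r4, r3 -> r0=0xf6
body[2] add  r2, r0, #9 -> r2=0xff
body[3] add  r2, r4, #44 -> r2=0xcf
body[4] add  r2, r4, r1 -> r2=0xf2
body[5] xor  r0, r1, r1 -> r0=0x00
body[6] sub  r0, r4, r4 -> r0=0x00
body[7] add  r3, r2, #16 -> r3=0x02
epilogue: pop r4=0x1d, sp=0xc7
epilogue: pop r2=0xd5, sp=0xc8
epilogue: pop r0=0x3d, sp=0xc9
r0 is callee-saved -> restored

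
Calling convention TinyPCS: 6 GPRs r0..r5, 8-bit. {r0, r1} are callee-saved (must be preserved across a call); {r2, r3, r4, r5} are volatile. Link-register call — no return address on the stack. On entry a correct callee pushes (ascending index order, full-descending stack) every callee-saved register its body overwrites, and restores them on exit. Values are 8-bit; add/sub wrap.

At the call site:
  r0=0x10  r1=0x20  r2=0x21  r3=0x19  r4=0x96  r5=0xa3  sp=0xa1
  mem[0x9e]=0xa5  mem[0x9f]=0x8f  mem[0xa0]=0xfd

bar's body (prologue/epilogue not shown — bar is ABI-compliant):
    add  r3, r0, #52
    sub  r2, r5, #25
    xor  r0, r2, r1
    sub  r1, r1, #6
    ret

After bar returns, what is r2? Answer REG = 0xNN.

REG = 0x8a

prologue: push r0 → mem[0xa0]=0x10, sp=0xa0
prologue: push r1 → mem[0x9f]=0x20, sp=0x9f
body[0] add  r3, r0, #52 → r3=0x44
body[1] sub  r2, r5, #25 → r2=0x8a
body[2] xor  r0, r2, r1 → r0=0xaa
body[3] sub  r1, r1, #6 → r1=0x1a
epilogue: pop r1=0x20, sp=0xa0
epilogue: pop r0=0x10, sp=0xa1
r2 is caller-saved → body value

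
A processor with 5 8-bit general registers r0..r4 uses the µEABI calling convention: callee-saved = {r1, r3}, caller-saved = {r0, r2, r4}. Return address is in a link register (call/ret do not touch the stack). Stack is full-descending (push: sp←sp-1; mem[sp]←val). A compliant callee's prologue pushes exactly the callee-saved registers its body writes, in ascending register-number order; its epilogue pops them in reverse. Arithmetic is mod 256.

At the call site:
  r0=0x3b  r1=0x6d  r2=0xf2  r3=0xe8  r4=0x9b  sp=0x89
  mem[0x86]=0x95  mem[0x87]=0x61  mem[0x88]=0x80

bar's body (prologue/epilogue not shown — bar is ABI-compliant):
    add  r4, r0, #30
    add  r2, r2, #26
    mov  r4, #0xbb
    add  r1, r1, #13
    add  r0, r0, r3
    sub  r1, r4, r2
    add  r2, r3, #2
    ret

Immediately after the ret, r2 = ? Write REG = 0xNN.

prologue: push r1 -> mem[0x88]=0x6d, sp=0x88
body[0] add  r4, r0, #30 -> r4=0x59
body[1] add  r2, r2, #26 -> r2=0x0c
body[2] mov  r4, #0xbb -> r4=0xbb
body[3] add  r1, r1, #13 -> r1=0x7a
body[4] add  r0, r0, r3 -> r0=0x23
body[5] sub  r1, r4, r2 -> r1=0xaf
body[6] add  r2, r3, #2 -> r2=0xea
epilogue: pop r1=0x6d, sp=0x89
r2 is caller-saved -> body value

REG = 0xea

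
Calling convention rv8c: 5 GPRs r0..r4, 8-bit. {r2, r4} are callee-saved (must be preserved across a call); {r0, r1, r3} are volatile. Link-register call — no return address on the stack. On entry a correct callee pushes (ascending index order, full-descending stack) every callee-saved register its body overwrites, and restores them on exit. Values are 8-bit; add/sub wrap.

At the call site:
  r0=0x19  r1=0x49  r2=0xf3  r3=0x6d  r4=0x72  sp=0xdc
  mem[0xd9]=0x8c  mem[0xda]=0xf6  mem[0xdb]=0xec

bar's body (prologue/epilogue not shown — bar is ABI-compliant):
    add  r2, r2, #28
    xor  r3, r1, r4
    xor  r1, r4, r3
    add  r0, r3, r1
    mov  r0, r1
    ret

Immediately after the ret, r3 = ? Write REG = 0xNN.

REG = 0x3b

prologue: push r2 -> mem[0xdb]=0xf3, sp=0xdb
body[0] add  r2, r2, #28 -> r2=0x0f
body[1] xor  r3, r1, r4 -> r3=0x3b
body[2] xor  r1, r4, r3 -> r1=0x49
body[3] add  r0, r3, r1 -> r0=0x84
body[4] mov  r0, r1 -> r0=0x49
epilogue: pop r2=0xf3, sp=0xdc
r3 is caller-saved -> body value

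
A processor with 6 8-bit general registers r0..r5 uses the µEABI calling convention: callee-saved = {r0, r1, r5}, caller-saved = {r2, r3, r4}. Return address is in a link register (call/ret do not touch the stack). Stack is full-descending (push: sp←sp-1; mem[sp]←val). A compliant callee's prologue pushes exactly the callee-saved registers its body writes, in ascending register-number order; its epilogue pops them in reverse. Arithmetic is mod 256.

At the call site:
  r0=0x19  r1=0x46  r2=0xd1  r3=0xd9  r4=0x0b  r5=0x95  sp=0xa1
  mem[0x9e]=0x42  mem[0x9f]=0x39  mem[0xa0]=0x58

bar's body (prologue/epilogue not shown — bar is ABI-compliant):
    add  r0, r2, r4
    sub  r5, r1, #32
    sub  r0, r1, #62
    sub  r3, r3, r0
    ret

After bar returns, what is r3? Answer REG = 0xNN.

REG = 0xd1

prologue: push r0 → mem[0xa0]=0x19, sp=0xa0
prologue: push r5 → mem[0x9f]=0x95, sp=0x9f
body[0] add  r0, r2, r4 → r0=0xdc
body[1] sub  r5, r1, #32 → r5=0x26
body[2] sub  r0, r1, #62 → r0=0x08
body[3] sub  r3, r3, r0 → r3=0xd1
epilogue: pop r5=0x95, sp=0xa0
epilogue: pop r0=0x19, sp=0xa1
r3 is caller-saved → body value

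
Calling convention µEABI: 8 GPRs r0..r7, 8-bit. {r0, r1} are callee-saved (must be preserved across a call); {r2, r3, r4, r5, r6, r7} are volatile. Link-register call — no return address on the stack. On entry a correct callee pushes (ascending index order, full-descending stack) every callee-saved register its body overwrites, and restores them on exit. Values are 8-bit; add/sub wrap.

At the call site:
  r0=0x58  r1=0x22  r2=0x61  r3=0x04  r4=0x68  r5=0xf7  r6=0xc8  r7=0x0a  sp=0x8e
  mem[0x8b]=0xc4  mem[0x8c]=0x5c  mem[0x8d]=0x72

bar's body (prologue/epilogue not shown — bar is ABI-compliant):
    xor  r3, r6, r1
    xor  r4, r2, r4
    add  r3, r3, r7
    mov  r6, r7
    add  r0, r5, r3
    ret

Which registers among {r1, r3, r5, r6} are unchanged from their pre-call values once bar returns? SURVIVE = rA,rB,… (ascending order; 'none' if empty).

prologue: push r0 -> mem[0x8d]=0x58, sp=0x8d
body[0] xor  r3, r6, r1 -> r3=0xea
body[1] xor  r4, r2, r4 -> r4=0x09
body[2] add  r3, r3, r7 -> r3=0xf4
body[3] mov  r6, r7 -> r6=0x0a
body[4] add  r0, r5, r3 -> r0=0xeb
epilogue: pop r0=0x58, sp=0x8e
r1: callee-saved, written=False
r3: caller-saved, written=True
r5: caller-saved, written=False
r6: caller-saved, written=True

SURVIVE = r1,r5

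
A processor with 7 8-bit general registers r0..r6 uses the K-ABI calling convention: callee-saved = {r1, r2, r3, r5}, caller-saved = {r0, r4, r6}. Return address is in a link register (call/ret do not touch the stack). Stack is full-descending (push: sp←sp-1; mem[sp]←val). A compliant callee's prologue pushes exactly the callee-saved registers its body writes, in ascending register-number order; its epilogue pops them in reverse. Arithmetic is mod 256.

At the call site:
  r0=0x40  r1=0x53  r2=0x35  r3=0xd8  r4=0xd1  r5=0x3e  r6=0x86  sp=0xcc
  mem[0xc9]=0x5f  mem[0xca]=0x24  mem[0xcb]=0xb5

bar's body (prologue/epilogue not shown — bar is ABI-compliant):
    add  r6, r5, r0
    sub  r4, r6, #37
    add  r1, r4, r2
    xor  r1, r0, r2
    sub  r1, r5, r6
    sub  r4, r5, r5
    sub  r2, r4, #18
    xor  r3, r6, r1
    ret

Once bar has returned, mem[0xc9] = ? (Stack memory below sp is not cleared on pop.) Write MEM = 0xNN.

MEM = 0xd8

prologue: push r1 → mem[0xcb]=0x53, sp=0xcb
prologue: push r2 → mem[0xca]=0x35, sp=0xca
prologue: push r3 → mem[0xc9]=0xd8, sp=0xc9
body[0] add  r6, r5, r0 → r6=0x7e
body[1] sub  r4, r6, #37 → r4=0x59
body[2] add  r1, r4, r2 → r1=0x8e
body[3] xor  r1, r0, r2 → r1=0x75
body[4] sub  r1, r5, r6 → r1=0xc0
body[5] sub  r4, r5, r5 → r4=0x00
body[6] sub  r2, r4, #18 → r2=0xee
body[7] xor  r3, r6, r1 → r3=0xbe
epilogue: pop r3=0xd8, sp=0xca
epilogue: pop r2=0x35, sp=0xcb
epilogue: pop r1=0x53, sp=0xcc
prologue pushed ['r1', 'r2', 'r3'] at ['0xcb', '0xca', '0xc9']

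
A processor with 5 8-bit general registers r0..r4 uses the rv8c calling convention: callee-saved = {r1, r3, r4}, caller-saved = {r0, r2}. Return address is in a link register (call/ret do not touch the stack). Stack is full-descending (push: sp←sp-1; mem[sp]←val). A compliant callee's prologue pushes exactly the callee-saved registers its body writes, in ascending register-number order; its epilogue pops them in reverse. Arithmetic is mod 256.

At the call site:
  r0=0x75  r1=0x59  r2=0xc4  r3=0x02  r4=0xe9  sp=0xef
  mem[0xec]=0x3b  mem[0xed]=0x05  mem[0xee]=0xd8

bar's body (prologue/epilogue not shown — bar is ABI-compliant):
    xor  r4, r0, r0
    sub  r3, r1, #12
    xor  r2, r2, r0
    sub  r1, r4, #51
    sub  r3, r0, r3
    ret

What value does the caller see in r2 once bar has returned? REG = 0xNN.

prologue: push r1 -> mem[0xee]=0x59, sp=0xee
prologue: push r3 -> mem[0xed]=0x02, sp=0xed
prologue: push r4 -> mem[0xec]=0xe9, sp=0xec
body[0] xor  r4, r0, r0 -> r4=0x00
body[1] sub  r3, r1, #12 -> r3=0x4d
body[2] xor  r2, r2, r0 -> r2=0xb1
body[3] sub  r1, r4, #51 -> r1=0xcd
body[4] sub  r3, r0, r3 -> r3=0x28
epilogue: pop r4=0xe9, sp=0xed
epilogue: pop r3=0x02, sp=0xee
epilogue: pop r1=0x59, sp=0xef
r2 is caller-saved -> body value

REG = 0xb1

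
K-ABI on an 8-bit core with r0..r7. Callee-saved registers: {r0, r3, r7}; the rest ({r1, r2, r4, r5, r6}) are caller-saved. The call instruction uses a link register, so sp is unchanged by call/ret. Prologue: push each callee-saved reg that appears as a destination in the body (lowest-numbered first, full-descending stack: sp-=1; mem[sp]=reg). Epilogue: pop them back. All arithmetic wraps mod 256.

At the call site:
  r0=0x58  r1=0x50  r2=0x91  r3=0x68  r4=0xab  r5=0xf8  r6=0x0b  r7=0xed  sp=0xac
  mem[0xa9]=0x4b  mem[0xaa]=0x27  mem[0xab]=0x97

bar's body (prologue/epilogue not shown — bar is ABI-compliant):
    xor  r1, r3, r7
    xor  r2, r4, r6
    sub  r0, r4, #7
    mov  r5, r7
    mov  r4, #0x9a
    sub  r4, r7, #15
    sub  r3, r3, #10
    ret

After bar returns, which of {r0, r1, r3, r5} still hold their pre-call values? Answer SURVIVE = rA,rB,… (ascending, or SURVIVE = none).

prologue: push r0 -> mem[0xab]=0x58, sp=0xab
prologue: push r3 -> mem[0xaa]=0x68, sp=0xaa
body[0] xor  r1, r3, r7 -> r1=0x85
body[1] xor  r2, r4, r6 -> r2=0xa0
body[2] sub  r0, r4, #7 -> r0=0xa4
body[3] mov  r5, r7 -> r5=0xed
body[4] mov  r4, #0x9a -> r4=0x9a
body[5] sub  r4, r7, #15 -> r4=0xde
body[6] sub  r3, r3, #10 -> r3=0x5e
epilogue: pop r3=0x68, sp=0xab
epilogue: pop r0=0x58, sp=0xac
r0: callee-saved, written=True
r1: caller-saved, written=True
r3: callee-saved, written=True
r5: caller-saved, written=True

SURVIVE = r0,r3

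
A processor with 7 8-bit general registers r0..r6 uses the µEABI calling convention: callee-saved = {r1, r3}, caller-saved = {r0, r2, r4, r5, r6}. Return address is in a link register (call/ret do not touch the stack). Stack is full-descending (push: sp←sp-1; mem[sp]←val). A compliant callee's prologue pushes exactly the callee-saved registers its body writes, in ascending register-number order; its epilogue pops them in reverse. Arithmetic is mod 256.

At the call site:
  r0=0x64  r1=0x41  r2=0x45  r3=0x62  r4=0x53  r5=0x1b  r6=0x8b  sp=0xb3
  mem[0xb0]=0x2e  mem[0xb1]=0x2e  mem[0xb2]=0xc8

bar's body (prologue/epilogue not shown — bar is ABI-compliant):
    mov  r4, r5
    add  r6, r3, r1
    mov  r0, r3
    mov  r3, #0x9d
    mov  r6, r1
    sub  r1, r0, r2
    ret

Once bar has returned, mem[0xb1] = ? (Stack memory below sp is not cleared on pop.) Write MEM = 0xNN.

prologue: push r1 → mem[0xb2]=0x41, sp=0xb2
prologue: push r3 → mem[0xb1]=0x62, sp=0xb1
body[0] mov  r4, r5 → r4=0x1b
body[1] add  r6, r3, r1 → r6=0xa3
body[2] mov  r0, r3 → r0=0x62
body[3] mov  r3, #0x9d → r3=0x9d
body[4] mov  r6, r1 → r6=0x41
body[5] sub  r1, r0, r2 → r1=0x1d
epilogue: pop r3=0x62, sp=0xb2
epilogue: pop r1=0x41, sp=0xb3
prologue pushed ['r1', 'r3'] at ['0xb2', '0xb1']

MEM = 0x62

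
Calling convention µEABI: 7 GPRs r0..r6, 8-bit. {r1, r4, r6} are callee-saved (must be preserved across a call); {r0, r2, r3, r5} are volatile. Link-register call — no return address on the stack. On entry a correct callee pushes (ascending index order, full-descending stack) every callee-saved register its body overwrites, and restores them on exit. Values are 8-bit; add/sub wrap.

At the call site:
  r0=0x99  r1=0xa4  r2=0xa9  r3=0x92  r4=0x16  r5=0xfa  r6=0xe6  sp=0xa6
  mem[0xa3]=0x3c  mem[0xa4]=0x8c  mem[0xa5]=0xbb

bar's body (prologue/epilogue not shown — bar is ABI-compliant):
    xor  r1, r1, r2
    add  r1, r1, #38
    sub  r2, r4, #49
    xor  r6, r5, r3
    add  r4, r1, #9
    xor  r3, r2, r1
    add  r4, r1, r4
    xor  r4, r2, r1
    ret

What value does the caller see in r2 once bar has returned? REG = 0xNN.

prologue: push r1 → mem[0xa5]=0xa4, sp=0xa5
prologue: push r4 → mem[0xa4]=0x16, sp=0xa4
prologue: push r6 → mem[0xa3]=0xe6, sp=0xa3
body[0] xor  r1, r1, r2 → r1=0x0d
body[1] add  r1, r1, #38 → r1=0x33
body[2] sub  r2, r4, #49 → r2=0xe5
body[3] xor  r6, r5, r3 → r6=0x68
body[4] add  r4, r1, #9 → r4=0x3c
body[5] xor  r3, r2, r1 → r3=0xd6
body[6] add  r4, r1, r4 → r4=0x6f
body[7] xor  r4, r2, r1 → r4=0xd6
epilogue: pop r6=0xe6, sp=0xa4
epilogue: pop r4=0x16, sp=0xa5
epilogue: pop r1=0xa4, sp=0xa6
r2 is caller-saved → body value

REG = 0xe5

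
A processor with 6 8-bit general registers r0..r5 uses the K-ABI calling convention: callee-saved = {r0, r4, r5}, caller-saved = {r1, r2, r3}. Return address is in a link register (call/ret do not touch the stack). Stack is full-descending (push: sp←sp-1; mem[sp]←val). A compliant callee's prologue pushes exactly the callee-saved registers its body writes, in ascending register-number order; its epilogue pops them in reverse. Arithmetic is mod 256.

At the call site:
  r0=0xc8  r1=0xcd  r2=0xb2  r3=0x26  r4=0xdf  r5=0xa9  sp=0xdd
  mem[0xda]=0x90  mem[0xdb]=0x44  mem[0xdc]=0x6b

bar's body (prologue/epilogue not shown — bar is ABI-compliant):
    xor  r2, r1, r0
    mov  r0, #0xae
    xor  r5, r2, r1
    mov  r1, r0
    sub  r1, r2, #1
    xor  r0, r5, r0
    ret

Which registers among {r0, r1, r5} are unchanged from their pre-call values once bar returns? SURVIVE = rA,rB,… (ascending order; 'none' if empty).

SURVIVE = r0,r5

prologue: push r0 → mem[0xdc]=0xc8, sp=0xdc
prologue: push r5 → mem[0xdb]=0xa9, sp=0xdb
body[0] xor  r2, r1, r0 → r2=0x05
body[1] mov  r0, #0xae → r0=0xae
body[2] xor  r5, r2, r1 → r5=0xc8
body[3] mov  r1, r0 → r1=0xae
body[4] sub  r1, r2, #1 → r1=0x04
body[5] xor  r0, r5, r0 → r0=0x66
epilogue: pop r5=0xa9, sp=0xdc
epilogue: pop r0=0xc8, sp=0xdd
r0: callee-saved, written=True
r1: caller-saved, written=True
r5: callee-saved, written=True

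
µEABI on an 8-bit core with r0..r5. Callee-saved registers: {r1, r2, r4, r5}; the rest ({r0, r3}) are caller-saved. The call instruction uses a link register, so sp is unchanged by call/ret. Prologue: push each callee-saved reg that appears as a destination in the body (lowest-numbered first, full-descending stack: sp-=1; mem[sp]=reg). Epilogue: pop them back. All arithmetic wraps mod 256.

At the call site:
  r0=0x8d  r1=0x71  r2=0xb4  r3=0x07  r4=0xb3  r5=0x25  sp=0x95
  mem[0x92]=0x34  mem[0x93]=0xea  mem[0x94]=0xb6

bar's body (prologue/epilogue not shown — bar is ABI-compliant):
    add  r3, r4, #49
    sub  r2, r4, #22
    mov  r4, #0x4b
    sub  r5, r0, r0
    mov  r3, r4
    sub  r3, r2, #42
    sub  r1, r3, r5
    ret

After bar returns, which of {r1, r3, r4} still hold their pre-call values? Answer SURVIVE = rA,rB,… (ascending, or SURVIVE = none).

prologue: push r1 -> mem[0x94]=0x71, sp=0x94
prologue: push r2 -> mem[0x93]=0xb4, sp=0x93
prologue: push r4 -> mem[0x92]=0xb3, sp=0x92
prologue: push r5 -> mem[0x91]=0x25, sp=0x91
body[0] add  r3, r4, #49 -> r3=0xe4
body[1] sub  r2, r4, #22 -> r2=0x9d
body[2] mov  r4, #0x4b -> r4=0x4b
body[3] sub  r5, r0, r0 -> r5=0x00
body[4] mov  r3, r4 -> r3=0x4b
body[5] sub  r3, r2, #42 -> r3=0x73
body[6] sub  r1, r3, r5 -> r1=0x73
epilogue: pop r5=0x25, sp=0x92
epilogue: pop r4=0xb3, sp=0x93
epilogue: pop r2=0xb4, sp=0x94
epilogue: pop r1=0x71, sp=0x95
r1: callee-saved, written=True
r3: caller-saved, written=True
r4: callee-saved, written=True

SURVIVE = r1,r4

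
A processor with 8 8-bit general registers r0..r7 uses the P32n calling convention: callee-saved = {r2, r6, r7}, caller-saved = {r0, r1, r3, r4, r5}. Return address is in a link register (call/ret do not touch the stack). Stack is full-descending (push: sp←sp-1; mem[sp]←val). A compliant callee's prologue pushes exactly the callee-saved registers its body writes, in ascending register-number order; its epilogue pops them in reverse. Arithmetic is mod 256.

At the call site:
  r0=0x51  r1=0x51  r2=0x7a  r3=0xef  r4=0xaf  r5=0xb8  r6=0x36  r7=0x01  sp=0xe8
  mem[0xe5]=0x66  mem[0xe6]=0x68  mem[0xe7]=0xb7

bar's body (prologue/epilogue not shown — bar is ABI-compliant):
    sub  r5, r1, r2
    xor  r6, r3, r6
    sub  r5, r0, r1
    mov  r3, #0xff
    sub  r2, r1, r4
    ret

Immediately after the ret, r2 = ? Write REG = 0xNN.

prologue: push r2 -> mem[0xe7]=0x7a, sp=0xe7
prologue: push r6 -> mem[0xe6]=0x36, sp=0xe6
body[0] sub  r5, r1, r2 -> r5=0xd7
body[1] xor  r6, r3, r6 -> r6=0xd9
body[2] sub  r5, r0, r1 -> r5=0x00
body[3] mov  r3, #0xff -> r3=0xff
body[4] sub  r2, r1, r4 -> r2=0xa2
epilogue: pop r6=0x36, sp=0xe7
epilogue: pop r2=0x7a, sp=0xe8
r2 is callee-saved -> restored

REG = 0x7a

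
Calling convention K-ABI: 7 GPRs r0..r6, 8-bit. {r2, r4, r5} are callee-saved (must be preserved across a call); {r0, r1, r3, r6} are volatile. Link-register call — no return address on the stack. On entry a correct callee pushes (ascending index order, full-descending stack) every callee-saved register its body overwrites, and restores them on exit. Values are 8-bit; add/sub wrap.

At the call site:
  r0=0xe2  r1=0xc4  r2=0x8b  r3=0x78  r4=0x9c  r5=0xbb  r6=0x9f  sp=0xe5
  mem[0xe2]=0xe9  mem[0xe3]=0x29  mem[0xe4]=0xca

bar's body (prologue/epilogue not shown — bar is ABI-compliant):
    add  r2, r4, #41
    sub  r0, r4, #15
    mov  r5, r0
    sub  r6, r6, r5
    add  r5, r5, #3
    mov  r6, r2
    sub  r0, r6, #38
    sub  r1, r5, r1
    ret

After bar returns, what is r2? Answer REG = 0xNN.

prologue: push r2 -> mem[0xe4]=0x8b, sp=0xe4
prologue: push r5 -> mem[0xe3]=0xbb, sp=0xe3
body[0] add  r2, r4, #41 -> r2=0xc5
body[1] sub  r0, r4, #15 -> r0=0x8d
body[2] mov  r5, r0 -> r5=0x8d
body[3] sub  r6, r6, r5 -> r6=0x12
body[4] add  r5, r5, #3 -> r5=0x90
body[5] mov  r6, r2 -> r6=0xc5
body[6] sub  r0, r6, #38 -> r0=0x9f
body[7] sub  r1, r5, r1 -> r1=0xcc
epilogue: pop r5=0xbb, sp=0xe4
epilogue: pop r2=0x8b, sp=0xe5
r2 is callee-saved -> restored

REG = 0x8b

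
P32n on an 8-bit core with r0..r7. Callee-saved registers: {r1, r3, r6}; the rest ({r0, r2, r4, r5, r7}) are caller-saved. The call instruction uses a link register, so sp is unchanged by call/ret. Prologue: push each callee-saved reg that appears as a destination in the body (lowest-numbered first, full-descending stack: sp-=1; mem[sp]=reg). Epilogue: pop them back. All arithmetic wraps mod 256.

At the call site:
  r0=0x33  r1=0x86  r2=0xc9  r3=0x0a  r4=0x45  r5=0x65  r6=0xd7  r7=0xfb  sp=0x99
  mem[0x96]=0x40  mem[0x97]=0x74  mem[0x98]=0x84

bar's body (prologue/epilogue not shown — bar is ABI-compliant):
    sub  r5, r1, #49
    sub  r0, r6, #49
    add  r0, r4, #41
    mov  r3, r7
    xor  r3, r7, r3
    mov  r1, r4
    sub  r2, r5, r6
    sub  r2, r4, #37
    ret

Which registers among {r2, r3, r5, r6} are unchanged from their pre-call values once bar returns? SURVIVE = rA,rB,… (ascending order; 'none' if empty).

prologue: push r1 -> mem[0x98]=0x86, sp=0x98
prologue: push r3 -> mem[0x97]=0x0a, sp=0x97
body[0] sub  r5, r1, #49 -> r5=0x55
body[1] sub  r0, r6, #49 -> r0=0xa6
body[2] add  r0, r4, #41 -> r0=0x6e
body[3] mov  r3, r7 -> r3=0xfb
body[4] xor  r3, r7, r3 -> r3=0x00
body[5] mov  r1, r4 -> r1=0x45
body[6] sub  r2, r5, r6 -> r2=0x7e
body[7] sub  r2, r4, #37 -> r2=0x20
epilogue: pop r3=0x0a, sp=0x98
epilogue: pop r1=0x86, sp=0x99
r2: caller-saved, written=True
r3: callee-saved, written=True
r5: caller-saved, written=True
r6: callee-saved, written=False

SURVIVE = r3,r6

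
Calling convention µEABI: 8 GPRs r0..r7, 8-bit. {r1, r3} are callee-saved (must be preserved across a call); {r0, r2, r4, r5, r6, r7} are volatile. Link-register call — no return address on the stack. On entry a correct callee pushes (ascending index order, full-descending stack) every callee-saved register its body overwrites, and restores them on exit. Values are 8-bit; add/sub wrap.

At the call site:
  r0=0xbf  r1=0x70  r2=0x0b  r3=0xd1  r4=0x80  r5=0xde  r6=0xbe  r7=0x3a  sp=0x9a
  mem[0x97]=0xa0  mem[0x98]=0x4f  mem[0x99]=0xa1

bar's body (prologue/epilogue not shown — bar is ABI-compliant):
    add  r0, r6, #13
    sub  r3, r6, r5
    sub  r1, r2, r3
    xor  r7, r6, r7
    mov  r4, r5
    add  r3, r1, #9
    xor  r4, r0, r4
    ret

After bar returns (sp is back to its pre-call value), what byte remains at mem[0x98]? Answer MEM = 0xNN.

MEM = 0xd1

prologue: push r1 -> mem[0x99]=0x70, sp=0x99
prologue: push r3 -> mem[0x98]=0xd1, sp=0x98
body[0] add  r0, r6, #13 -> r0=0xcb
body[1] sub  r3, r6, r5 -> r3=0xe0
body[2] sub  r1, r2, r3 -> r1=0x2b
body[3] xor  r7, r6, r7 -> r7=0x84
body[4] mov  r4, r5 -> r4=0xde
body[5] add  r3, r1, #9 -> r3=0x34
body[6] xor  r4, r0, r4 -> r4=0x15
epilogue: pop r3=0xd1, sp=0x99
epilogue: pop r1=0x70, sp=0x9a
prologue pushed ['r1', 'r3'] at ['0x99', '0x98']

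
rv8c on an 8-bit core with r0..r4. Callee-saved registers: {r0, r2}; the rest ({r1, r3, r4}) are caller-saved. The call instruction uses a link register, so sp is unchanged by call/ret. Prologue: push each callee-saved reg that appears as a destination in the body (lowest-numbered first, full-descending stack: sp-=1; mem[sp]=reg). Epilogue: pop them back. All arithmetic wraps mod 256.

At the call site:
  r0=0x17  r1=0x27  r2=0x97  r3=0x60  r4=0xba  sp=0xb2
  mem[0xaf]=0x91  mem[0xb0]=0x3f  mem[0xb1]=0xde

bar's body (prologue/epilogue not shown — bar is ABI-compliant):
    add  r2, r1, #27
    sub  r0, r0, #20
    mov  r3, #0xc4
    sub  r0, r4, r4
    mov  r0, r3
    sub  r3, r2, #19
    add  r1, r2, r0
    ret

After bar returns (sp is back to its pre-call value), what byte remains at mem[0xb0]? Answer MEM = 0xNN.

prologue: push r0 → mem[0xb1]=0x17, sp=0xb1
prologue: push r2 → mem[0xb0]=0x97, sp=0xb0
body[0] add  r2, r1, #27 → r2=0x42
body[1] sub  r0, r0, #20 → r0=0x03
body[2] mov  r3, #0xc4 → r3=0xc4
body[3] sub  r0, r4, r4 → r0=0x00
body[4] mov  r0, r3 → r0=0xc4
body[5] sub  r3, r2, #19 → r3=0x2f
body[6] add  r1, r2, r0 → r1=0x06
epilogue: pop r2=0x97, sp=0xb1
epilogue: pop r0=0x17, sp=0xb2
prologue pushed ['r0', 'r2'] at ['0xb1', '0xb0']

MEM = 0x97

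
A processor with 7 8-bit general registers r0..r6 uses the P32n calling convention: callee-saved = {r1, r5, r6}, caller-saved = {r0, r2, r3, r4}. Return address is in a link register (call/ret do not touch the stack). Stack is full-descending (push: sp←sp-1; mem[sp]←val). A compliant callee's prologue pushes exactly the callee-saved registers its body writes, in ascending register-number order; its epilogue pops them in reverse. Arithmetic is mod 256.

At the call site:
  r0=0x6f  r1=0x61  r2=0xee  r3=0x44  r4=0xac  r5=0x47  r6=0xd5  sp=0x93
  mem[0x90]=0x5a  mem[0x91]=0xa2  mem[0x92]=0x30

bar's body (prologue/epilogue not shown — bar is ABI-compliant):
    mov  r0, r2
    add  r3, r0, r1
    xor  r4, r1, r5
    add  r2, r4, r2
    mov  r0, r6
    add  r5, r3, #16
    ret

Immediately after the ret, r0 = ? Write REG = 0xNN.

REG = 0xd5

prologue: push r5 -> mem[0x92]=0x47, sp=0x92
body[0] mov  r0, r2 -> r0=0xee
body[1] add  r3, r0, r1 -> r3=0x4f
body[2] xor  r4, r1, r5 -> r4=0x26
body[3] add  r2, r4, r2 -> r2=0x14
body[4] mov  r0, r6 -> r0=0xd5
body[5] add  r5, r3, #16 -> r5=0x5f
epilogue: pop r5=0x47, sp=0x93
r0 is caller-saved -> body value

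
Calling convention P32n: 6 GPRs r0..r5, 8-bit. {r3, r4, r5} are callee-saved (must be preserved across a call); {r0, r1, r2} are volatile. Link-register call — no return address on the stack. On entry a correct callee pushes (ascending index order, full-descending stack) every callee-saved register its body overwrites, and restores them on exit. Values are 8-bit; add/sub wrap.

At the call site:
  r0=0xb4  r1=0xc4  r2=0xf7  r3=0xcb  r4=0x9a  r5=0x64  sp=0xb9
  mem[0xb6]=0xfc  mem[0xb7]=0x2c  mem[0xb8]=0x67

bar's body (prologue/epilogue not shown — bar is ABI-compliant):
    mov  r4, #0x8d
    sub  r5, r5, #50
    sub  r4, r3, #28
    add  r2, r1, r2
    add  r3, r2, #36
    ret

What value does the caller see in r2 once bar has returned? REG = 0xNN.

prologue: push r3 -> mem[0xb8]=0xcb, sp=0xb8
prologue: push r4 -> mem[0xb7]=0x9a, sp=0xb7
prologue: push r5 -> mem[0xb6]=0x64, sp=0xb6
body[0] mov  r4, #0x8d -> r4=0x8d
body[1] sub  r5, r5, #50 -> r5=0x32
body[2] sub  r4, r3, #28 -> r4=0xaf
body[3] add  r2, r1, r2 -> r2=0xbb
body[4] add  r3, r2, #36 -> r3=0xdf
epilogue: pop r5=0x64, sp=0xb7
epilogue: pop r4=0x9a, sp=0xb8
epilogue: pop r3=0xcb, sp=0xb9
r2 is caller-saved -> body value

REG = 0xbb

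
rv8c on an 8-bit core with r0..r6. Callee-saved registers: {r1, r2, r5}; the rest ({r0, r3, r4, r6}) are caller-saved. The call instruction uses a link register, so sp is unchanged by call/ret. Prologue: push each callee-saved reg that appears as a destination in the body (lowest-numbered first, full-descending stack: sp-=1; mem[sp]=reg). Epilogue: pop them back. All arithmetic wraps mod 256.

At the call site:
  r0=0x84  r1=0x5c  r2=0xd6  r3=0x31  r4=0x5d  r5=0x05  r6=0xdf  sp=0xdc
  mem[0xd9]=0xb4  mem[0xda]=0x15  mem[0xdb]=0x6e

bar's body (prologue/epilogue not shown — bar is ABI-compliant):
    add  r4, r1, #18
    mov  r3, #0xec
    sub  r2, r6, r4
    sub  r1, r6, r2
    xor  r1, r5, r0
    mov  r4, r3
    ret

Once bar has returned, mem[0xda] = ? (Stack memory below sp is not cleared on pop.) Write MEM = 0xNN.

MEM = 0xd6

prologue: push r1 → mem[0xdb]=0x5c, sp=0xdb
prologue: push r2 → mem[0xda]=0xd6, sp=0xda
body[0] add  r4, r1, #18 → r4=0x6e
body[1] mov  r3, #0xec → r3=0xec
body[2] sub  r2, r6, r4 → r2=0x71
body[3] sub  r1, r6, r2 → r1=0x6e
body[4] xor  r1, r5, r0 → r1=0x81
body[5] mov  r4, r3 → r4=0xec
epilogue: pop r2=0xd6, sp=0xdb
epilogue: pop r1=0x5c, sp=0xdc
prologue pushed ['r1', 'r2'] at ['0xdb', '0xda']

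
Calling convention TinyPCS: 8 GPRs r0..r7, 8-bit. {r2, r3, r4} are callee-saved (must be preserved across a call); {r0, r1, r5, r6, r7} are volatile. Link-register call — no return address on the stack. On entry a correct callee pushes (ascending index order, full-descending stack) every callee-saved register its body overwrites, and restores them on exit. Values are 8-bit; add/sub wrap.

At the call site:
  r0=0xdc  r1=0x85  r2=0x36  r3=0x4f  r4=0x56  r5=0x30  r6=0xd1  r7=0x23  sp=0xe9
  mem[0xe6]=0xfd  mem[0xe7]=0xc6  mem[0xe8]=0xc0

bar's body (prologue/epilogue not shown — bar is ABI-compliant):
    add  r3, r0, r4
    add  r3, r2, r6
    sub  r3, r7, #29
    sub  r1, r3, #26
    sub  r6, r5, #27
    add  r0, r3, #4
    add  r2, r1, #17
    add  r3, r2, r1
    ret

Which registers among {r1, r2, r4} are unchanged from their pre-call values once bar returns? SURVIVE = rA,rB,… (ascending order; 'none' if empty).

SURVIVE = r2,r4

prologue: push r2 → mem[0xe8]=0x36, sp=0xe8
prologue: push r3 → mem[0xe7]=0x4f, sp=0xe7
body[0] add  r3, r0, r4 → r3=0x32
body[1] add  r3, r2, r6 → r3=0x07
body[2] sub  r3, r7, #29 → r3=0x06
body[3] sub  r1, r3, #26 → r1=0xec
body[4] sub  r6, r5, #27 → r6=0x15
body[5] add  r0, r3, #4 → r0=0x0a
body[6] add  r2, r1, #17 → r2=0xfd
body[7] add  r3, r2, r1 → r3=0xe9
epilogue: pop r3=0x4f, sp=0xe8
epilogue: pop r2=0x36, sp=0xe9
r1: caller-saved, written=True
r2: callee-saved, written=True
r4: callee-saved, written=False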